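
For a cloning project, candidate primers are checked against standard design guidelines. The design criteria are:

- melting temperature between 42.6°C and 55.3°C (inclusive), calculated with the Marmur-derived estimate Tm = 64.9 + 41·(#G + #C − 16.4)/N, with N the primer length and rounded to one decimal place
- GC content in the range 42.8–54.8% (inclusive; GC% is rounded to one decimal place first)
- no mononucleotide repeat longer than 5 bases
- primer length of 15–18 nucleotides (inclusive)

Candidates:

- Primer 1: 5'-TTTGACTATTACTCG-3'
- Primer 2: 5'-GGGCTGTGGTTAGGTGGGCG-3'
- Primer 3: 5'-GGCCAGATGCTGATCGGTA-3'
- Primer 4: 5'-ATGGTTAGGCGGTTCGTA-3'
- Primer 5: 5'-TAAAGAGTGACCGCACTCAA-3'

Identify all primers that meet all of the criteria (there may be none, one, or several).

Primer 4 only.

Primer 1 (15 nt, A=3 T=7 G=2 C=3): Tm = 64.9 + 41·(5 − 16.4)/15 = 33.7°C, outside 42.6–55.3°C ✗; GC 5/15 = 33.3%, outside 42.8–54.8% ✗; longest run = 3 ✓; length 15 ✓ — fails.
Primer 2 (20 nt, A=1 T=5 G=12 C=2): Tm = 64.9 + 41·(14 − 16.4)/20 = 60.0°C, outside 42.6–55.3°C ✗; GC 14/20 = 70.0%, outside 42.8–54.8% ✗; longest run = 3 ✓; length 20, outside 15–18 ✗ — fails.
Primer 3 (19 nt, A=4 T=4 G=7 C=4): Tm = 64.9 + 41·(11 − 16.4)/19 = 53.2°C ✓; GC 11/19 = 57.9%, outside 42.8–54.8% ✗; longest run = 2 ✓; length 19, outside 15–18 ✗ — fails.
Primer 4 (18 nt, A=3 T=6 G=7 C=2): Tm = 64.9 + 41·(9 − 16.4)/18 = 48.0°C ✓; GC 9/18 = 50.0% ✓; longest run = 2 ✓; length 18 ✓ — passes.
Primer 5 (20 nt, A=8 T=3 G=4 C=5): Tm = 64.9 + 41·(9 − 16.4)/20 = 49.7°C ✓; GC 9/20 = 45.0% ✓; longest run = 3 ✓; length 20, outside 15–18 ✗ — fails.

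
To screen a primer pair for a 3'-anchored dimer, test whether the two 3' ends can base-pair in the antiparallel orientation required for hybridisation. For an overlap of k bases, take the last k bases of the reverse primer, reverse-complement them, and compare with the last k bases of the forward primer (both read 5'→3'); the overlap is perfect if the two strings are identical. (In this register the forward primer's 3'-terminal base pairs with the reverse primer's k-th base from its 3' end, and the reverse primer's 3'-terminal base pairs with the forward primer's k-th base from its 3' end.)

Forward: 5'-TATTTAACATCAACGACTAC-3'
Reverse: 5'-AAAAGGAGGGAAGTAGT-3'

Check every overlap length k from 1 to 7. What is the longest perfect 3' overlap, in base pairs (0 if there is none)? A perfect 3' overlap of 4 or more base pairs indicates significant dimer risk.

Last 7 bases (5'→3') — forward …CGACTAC, reverse …AAGTAGT.
Reverse complement of the reverse primer's last 7 bases: ACTACTT; its first k bases are the reverse complement of the reverse primer's last k bases, so a perfect k-base overlap needs the forward primer's last k bases to equal them.
Comparing (forward last k vs required): k=1: C vs A ✗; k=2: AC vs AC ✓; k=3: TAC vs ACT ✗; k=4: CTAC vs ACTA ✗; k=5: ACTAC vs ACTAC ✓; k=6: GACTAC vs ACTACT ✗; k=7: CGACTAC vs ACTACTT ✗.
Perfect overlaps at k = 2, 5; the largest is 5.

Longest perfect overlap: 5 complementary base pairs; significant dimer risk (threshold 4).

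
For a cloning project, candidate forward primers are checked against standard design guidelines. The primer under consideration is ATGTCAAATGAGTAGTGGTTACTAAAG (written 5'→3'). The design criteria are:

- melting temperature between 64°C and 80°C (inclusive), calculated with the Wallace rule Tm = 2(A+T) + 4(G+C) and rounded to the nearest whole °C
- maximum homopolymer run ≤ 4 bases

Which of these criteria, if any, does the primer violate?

Meets all criteria.

Base counts: A=10, T=8, G=7, C=2 (length 27).
Tm: Tm = 2·18 + 4·9 = 72°C ✓
homopolymer run: longest run = 3 ✓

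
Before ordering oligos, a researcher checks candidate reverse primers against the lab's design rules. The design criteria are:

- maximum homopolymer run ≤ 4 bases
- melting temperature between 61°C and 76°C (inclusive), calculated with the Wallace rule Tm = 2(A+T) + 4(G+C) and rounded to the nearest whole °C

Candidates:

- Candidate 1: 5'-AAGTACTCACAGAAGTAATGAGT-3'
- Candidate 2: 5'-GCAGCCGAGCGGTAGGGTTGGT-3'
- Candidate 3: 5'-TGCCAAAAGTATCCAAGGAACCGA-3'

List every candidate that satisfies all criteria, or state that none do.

Candidate 1 (23 nt, A=10 T=5 G=5 C=3): longest run = 2 ✓; Tm = 2·15 + 4·8 = 62°C ✓ — passes.
Candidate 2 (22 nt, A=3 T=4 G=11 C=4): longest run = 3 ✓; Tm = 2·7 + 4·15 = 74°C ✓ — passes.
Candidate 3 (24 nt, A=10 T=3 G=5 C=6): longest run = 4 ✓; Tm = 2·13 + 4·11 = 70°C ✓ — passes.

Candidate 1, Candidate 2 and Candidate 3.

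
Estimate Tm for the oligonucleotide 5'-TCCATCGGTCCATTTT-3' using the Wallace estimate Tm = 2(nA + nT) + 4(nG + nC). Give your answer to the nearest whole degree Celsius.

Base counts: A=2, T=7, G=2, C=5 (length 16).
Tm = 2·(2+7) + 4·(2+5) = 2·9 + 4·7 = 18 + 28 = 46°C.

46°C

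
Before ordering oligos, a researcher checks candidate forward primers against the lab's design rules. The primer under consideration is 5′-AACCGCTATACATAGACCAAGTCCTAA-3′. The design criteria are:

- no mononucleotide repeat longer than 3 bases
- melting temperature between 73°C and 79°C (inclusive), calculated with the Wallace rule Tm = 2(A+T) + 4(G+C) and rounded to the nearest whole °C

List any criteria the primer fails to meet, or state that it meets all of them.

Base counts: A=11, T=5, G=3, C=8 (length 27).
homopolymer run: longest run = 2 ✓
Tm: Tm = 2·16 + 4·11 = 76°C ✓

Meets all criteria.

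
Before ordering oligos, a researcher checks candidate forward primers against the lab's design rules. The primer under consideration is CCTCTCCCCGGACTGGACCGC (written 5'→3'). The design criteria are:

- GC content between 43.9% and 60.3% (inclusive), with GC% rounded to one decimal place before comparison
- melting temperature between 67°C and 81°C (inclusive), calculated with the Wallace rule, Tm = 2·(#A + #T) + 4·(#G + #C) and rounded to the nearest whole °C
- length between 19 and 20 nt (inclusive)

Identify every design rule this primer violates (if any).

Fails: GC content, length.

Base counts: A=2, T=3, G=5, C=11 (length 21).
GC content: GC 16/21 = 76.2%, outside 43.9–60.3% ✗
Tm: Tm = 2·5 + 4·16 = 74°C ✓
length: length 21, outside 19–20 ✗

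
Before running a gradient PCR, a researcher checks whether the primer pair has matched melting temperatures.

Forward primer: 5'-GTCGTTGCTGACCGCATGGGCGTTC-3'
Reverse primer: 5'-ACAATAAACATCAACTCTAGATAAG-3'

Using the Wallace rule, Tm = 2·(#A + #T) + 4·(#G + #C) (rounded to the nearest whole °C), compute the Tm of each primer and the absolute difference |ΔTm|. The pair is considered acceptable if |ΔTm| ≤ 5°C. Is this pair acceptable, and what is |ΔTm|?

|ΔTm| = 18°C; the pair is not acceptable.

Forward: A=2 T=7 G=9 C=7 → Tm = 2·9 + 4·16 = 82°C.
Reverse: A=13 T=5 G=2 C=5 → Tm = 2·18 + 4·7 = 64°C.
|ΔTm| = |82 − 64| = 18°C, > 5°C.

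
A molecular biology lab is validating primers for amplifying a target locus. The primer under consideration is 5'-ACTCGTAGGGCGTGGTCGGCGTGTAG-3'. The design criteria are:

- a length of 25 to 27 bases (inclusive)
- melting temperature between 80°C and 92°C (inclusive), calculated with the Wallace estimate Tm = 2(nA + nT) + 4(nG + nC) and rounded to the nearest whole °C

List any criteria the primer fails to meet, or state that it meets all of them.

Meets all criteria.

Base counts: A=3, T=6, G=12, C=5 (length 26).
length: length 26 ✓
Tm: Tm = 2·9 + 4·17 = 86°C ✓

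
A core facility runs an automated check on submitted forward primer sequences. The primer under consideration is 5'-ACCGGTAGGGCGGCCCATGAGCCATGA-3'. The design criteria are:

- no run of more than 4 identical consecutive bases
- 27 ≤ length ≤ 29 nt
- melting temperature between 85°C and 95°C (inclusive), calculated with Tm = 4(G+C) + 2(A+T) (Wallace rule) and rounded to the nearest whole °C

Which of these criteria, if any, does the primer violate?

Base counts: A=6, T=3, G=10, C=8 (length 27).
homopolymer run: longest run = 3 ✓
length: length 27 ✓
Tm: Tm = 2·9 + 4·18 = 90°C ✓

Meets all criteria.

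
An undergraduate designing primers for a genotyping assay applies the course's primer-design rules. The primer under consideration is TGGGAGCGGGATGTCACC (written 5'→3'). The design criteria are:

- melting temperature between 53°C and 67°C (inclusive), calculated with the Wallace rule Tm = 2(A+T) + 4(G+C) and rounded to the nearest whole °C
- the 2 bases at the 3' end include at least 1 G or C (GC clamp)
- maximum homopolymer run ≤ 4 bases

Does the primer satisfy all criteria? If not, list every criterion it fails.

Base counts: A=3, T=3, G=8, C=4 (length 18).
Tm: Tm = 2·6 + 4·12 = 60°C ✓
GC clamp: 3' end CC has 2 G/C ✓
homopolymer run: longest run = 3 ✓

Meets all criteria.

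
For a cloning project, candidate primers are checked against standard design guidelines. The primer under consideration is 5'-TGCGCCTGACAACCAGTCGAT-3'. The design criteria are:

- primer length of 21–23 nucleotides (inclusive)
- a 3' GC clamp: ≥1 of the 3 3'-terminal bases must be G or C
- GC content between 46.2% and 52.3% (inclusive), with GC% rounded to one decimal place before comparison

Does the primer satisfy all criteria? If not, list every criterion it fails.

Base counts: A=5, T=4, G=5, C=7 (length 21).
length: length 21 ✓
GC clamp: 3' end GAT has 1 G/C ✓
GC content: GC 12/21 = 57.1%, outside 46.2–52.3% ✗

Fails: GC content.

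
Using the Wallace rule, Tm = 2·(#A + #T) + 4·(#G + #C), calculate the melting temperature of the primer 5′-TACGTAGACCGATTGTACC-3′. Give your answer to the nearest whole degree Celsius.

Base counts: A=5, T=5, G=4, C=5 (length 19).
Tm = 2·(5+5) + 4·(4+5) = 2·10 + 4·9 = 20 + 36 = 56°C.

56°C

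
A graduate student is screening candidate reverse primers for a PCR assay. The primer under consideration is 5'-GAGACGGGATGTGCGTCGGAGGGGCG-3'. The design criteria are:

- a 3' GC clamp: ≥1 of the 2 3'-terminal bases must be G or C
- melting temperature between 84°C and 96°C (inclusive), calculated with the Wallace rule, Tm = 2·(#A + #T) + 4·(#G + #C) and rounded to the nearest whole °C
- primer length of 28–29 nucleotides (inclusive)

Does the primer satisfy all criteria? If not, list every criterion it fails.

Base counts: A=4, T=3, G=15, C=4 (length 26).
GC clamp: 3' end CG has 2 G/C ✓
Tm: Tm = 2·7 + 4·19 = 90°C ✓
length: length 26, outside 28–29 ✗

Fails: length.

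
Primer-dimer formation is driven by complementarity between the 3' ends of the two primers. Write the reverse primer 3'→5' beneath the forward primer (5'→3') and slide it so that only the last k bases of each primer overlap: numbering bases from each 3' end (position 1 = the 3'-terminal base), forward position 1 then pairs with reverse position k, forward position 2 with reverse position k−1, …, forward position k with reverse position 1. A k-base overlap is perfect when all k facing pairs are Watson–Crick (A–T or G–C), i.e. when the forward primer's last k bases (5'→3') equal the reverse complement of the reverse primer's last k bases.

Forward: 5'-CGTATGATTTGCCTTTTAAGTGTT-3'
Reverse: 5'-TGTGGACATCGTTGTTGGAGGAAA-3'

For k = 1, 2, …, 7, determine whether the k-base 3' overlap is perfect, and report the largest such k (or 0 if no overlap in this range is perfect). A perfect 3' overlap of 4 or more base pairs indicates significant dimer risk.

Longest perfect overlap: 2 complementary base pairs; below the dimer-risk threshold (threshold 4).

Last 7 bases (5'→3') — forward …AAGTGTT, reverse …GAGGAAA.
Reverse complement of the reverse primer's last 7 bases: TTTCCTC; its first k bases are the reverse complement of the reverse primer's last k bases, so a perfect k-base overlap needs the forward primer's last k bases to equal them.
Comparing (forward last k vs required): k=1: T vs T ✓; k=2: TT vs TT ✓; k=3: GTT vs TTT ✗; k=4: TGTT vs TTTC ✗; k=5: GTGTT vs TTTCC ✗; k=6: AGTGTT vs TTTCCT ✗; k=7: AAGTGTT vs TTTCCTC ✗.
Perfect overlaps at k = 1, 2; the largest is 2.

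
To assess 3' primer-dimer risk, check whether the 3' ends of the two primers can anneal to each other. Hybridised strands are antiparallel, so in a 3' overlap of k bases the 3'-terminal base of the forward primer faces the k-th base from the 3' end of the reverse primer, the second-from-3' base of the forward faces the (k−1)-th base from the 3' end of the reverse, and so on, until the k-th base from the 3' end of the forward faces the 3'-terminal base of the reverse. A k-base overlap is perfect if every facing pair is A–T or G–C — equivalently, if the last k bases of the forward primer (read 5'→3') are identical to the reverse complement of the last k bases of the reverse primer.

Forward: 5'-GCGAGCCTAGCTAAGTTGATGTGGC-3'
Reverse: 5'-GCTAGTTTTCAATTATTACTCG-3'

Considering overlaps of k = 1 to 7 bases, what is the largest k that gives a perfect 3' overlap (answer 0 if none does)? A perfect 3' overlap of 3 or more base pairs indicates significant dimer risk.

Last 7 bases (5'→3') — forward …ATGTGGC, reverse …TTACTCG.
Reverse complement of the reverse primer's last 7 bases: CGAGTAA; its first k bases are the reverse complement of the reverse primer's last k bases, so a perfect k-base overlap needs the forward primer's last k bases to equal them.
Comparing (forward last k vs required): k=1: C vs C ✓; k=2: GC vs CG ✗; k=3: GGC vs CGA ✗; k=4: TGGC vs CGAG ✗; k=5: GTGGC vs CGAGT ✗; k=6: TGTGGC vs CGAGTA ✗; k=7: ATGTGGC vs CGAGTAA ✗.
Only k = 1 is perfect, so the longest perfect 3' overlap is 1.

Longest perfect overlap: 1 complementary base pair; below the dimer-risk threshold (threshold 3).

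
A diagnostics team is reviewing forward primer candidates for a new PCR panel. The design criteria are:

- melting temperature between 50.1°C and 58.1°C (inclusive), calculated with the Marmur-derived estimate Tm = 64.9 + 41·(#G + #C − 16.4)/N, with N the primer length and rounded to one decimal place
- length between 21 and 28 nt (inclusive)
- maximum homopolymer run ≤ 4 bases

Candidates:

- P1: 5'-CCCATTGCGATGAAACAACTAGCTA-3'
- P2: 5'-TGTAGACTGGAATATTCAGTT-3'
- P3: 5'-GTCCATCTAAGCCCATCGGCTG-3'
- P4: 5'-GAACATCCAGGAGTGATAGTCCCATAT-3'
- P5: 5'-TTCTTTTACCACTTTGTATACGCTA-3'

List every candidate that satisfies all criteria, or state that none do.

P1 (25 nt, A=9 T=5 G=4 C=7): Tm = 64.9 + 41·(11 − 16.4)/25 = 56.0°C ✓; length 25 ✓; longest run = 3 ✓ — passes.
P2 (21 nt, A=6 T=8 G=5 C=2): Tm = 64.9 + 41·(7 − 16.4)/21 = 46.5°C, outside 50.1–58.1°C ✗; length 21 ✓; longest run = 2 ✓ — fails.
P3 (22 nt, A=4 T=5 G=5 C=8): Tm = 64.9 + 41·(13 − 16.4)/22 = 58.6°C, outside 50.1–58.1°C ✗; length 22 ✓; longest run = 3 ✓ — fails.
P4 (27 nt, A=9 T=6 G=6 C=6): Tm = 64.9 + 41·(12 − 16.4)/27 = 58.2°C, outside 50.1–58.1°C ✗; length 27 ✓; longest run = 3 ✓ — fails.
P5 (25 nt, A=5 T=12 G=2 C=6): Tm = 64.9 + 41·(8 − 16.4)/25 = 51.1°C ✓; length 25 ✓; longest run = 4 ✓ — passes.

P1 and P5.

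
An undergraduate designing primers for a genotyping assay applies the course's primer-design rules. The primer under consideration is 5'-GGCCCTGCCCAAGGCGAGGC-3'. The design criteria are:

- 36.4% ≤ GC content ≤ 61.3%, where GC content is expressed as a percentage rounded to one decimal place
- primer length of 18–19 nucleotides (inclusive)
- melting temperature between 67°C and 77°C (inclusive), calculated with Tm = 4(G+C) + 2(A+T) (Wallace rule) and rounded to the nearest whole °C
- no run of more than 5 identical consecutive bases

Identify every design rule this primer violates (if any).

Base counts: A=3, T=1, G=8, C=8 (length 20).
GC content: GC 16/20 = 80.0%, outside 36.4–61.3% ✗
length: length 20, outside 18–19 ✗
Tm: Tm = 2·4 + 4·16 = 72°C ✓
homopolymer run: longest run = 3 ✓

Fails: GC content, length.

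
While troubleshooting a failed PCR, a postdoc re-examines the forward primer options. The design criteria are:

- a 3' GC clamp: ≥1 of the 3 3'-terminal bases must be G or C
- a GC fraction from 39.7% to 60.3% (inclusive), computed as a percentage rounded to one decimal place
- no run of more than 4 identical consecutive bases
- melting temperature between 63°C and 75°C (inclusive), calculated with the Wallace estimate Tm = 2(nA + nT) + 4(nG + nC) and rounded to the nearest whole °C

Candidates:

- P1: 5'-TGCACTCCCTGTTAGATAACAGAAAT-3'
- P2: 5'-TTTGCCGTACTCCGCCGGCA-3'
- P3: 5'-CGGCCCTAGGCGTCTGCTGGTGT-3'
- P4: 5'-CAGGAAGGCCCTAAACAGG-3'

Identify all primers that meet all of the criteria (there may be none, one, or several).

P1 (26 nt, A=9 T=7 G=4 C=6): 3' end AAT has 0 G/C, need ≥1 ✗; GC 10/26 = 38.5%, outside 39.7–60.3% ✗; longest run = 3 ✓; Tm = 2·16 + 4·10 = 72°C ✓ — fails.
P2 (20 nt, A=2 T=5 G=5 C=8): 3' end GCA has 2 G/C ✓; GC 13/20 = 65.0%, outside 39.7–60.3% ✗; longest run = 3 ✓; Tm = 2·7 + 4·13 = 66°C ✓ — fails.
P3 (23 nt, A=1 T=6 G=9 C=7): 3' end TGT has 1 G/C ✓; GC 16/23 = 69.6%, outside 39.7–60.3% ✗; longest run = 3 ✓; Tm = 2·7 + 4·16 = 78°C, outside 63–75°C ✗ — fails.
P4 (19 nt, A=7 T=1 G=6 C=5): 3' end AGG has 2 G/C ✓; GC 11/19 = 57.9% ✓; longest run = 3 ✓; Tm = 2·8 + 4·11 = 60°C, outside 63–75°C ✗ — fails.

None of the candidates satisfy all criteria.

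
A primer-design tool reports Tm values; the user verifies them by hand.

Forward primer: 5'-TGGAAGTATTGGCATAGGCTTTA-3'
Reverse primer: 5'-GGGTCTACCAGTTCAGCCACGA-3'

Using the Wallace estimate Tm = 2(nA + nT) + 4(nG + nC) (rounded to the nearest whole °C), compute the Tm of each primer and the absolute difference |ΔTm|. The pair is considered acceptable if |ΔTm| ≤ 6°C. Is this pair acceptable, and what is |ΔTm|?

|ΔTm| = 6°C; the pair is acceptable.

Forward: A=6 T=8 G=7 C=2 → Tm = 2·14 + 4·9 = 64°C.
Reverse: A=5 T=4 G=6 C=7 → Tm = 2·9 + 4·13 = 70°C.
|ΔTm| = |64 − 70| = 6°C, ≤ 6°C.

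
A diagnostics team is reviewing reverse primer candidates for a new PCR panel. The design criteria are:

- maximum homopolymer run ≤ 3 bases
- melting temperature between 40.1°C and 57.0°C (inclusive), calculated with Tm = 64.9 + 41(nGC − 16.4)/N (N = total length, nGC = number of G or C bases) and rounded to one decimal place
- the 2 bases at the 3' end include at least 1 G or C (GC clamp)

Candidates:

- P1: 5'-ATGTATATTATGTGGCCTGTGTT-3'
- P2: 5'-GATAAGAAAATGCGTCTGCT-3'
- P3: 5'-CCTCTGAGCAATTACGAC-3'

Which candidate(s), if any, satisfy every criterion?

P3 only.

P1 (23 nt, A=4 T=11 G=6 C=2): longest run = 2 ✓; Tm = 64.9 + 41·(8 − 16.4)/23 = 49.9°C ✓; 3' end TT has 0 G/C, need ≥1 ✗ — fails.
P2 (20 nt, A=7 T=5 G=5 C=3): longest run = 4, exceeds 3 ✗; Tm = 64.9 + 41·(8 − 16.4)/20 = 47.7°C ✓; 3' end CT has 1 G/C ✓ — fails.
P3 (18 nt, A=5 T=4 G=3 C=6): longest run = 2 ✓; Tm = 64.9 + 41·(9 − 16.4)/18 = 48.0°C ✓; 3' end AC has 1 G/C ✓ — passes.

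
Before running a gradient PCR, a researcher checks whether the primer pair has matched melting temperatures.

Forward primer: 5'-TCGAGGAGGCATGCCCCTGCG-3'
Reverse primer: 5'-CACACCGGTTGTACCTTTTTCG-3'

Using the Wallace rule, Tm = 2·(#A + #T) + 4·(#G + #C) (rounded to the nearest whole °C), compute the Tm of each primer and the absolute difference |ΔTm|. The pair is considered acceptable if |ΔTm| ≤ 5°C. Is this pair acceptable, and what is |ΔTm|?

Forward: A=3 T=3 G=8 C=7 → Tm = 2·6 + 4·15 = 72°C.
Reverse: A=3 T=8 G=4 C=7 → Tm = 2·11 + 4·11 = 66°C.
|ΔTm| = |72 − 66| = 6°C, > 5°C.

|ΔTm| = 6°C; the pair is not acceptable.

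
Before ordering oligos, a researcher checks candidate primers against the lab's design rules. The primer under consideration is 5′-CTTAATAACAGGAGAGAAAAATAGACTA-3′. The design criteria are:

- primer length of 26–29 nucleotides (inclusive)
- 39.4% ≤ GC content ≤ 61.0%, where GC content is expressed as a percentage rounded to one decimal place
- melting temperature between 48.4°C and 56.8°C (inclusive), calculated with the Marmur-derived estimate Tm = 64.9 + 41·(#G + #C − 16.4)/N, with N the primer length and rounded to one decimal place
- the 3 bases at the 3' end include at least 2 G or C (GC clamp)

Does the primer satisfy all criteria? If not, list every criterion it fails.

Base counts: A=15, T=5, G=5, C=3 (length 28).
length: length 28 ✓
GC content: GC 8/28 = 28.6%, outside 39.4–61.0% ✗
Tm: Tm = 64.9 + 41·(8 − 16.4)/28 = 52.6°C ✓
GC clamp: 3' end CTA has 1 G/C, need ≥2 ✗

Fails: GC content, GC clamp.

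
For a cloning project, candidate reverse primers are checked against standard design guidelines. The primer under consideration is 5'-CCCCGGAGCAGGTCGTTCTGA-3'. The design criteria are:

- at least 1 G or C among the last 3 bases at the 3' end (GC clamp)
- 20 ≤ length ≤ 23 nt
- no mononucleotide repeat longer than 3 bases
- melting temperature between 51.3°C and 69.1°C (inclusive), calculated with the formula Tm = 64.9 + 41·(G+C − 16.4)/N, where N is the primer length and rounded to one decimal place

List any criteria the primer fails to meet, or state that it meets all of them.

Fails: homopolymer run.

Base counts: A=3, T=4, G=7, C=7 (length 21).
GC clamp: 3' end TGA has 1 G/C ✓
length: length 21 ✓
homopolymer run: longest run = 4, exceeds 3 ✗
Tm: Tm = 64.9 + 41·(14 − 16.4)/21 = 60.2°C ✓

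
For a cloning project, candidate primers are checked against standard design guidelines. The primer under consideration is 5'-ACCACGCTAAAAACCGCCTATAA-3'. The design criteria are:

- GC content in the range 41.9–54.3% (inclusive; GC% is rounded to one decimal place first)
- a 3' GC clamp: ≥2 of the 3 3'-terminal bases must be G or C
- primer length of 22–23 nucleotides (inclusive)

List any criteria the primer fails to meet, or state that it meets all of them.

Base counts: A=10, T=3, G=2, C=8 (length 23).
GC content: GC 10/23 = 43.5% ✓
GC clamp: 3' end TAA has 0 G/C, need ≥2 ✗
length: length 23 ✓

Fails: GC clamp.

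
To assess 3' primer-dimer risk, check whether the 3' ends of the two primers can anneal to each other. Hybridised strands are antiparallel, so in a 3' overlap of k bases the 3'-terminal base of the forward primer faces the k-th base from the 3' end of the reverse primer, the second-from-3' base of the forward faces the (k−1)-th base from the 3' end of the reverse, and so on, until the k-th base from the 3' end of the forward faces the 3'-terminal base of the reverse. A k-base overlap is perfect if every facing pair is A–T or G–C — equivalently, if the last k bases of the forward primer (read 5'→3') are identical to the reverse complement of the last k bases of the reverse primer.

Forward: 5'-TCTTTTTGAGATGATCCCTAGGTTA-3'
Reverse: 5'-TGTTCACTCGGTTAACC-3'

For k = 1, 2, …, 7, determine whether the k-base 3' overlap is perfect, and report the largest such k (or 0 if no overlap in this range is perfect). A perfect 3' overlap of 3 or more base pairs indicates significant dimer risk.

Last 7 bases (5'→3') — forward …TAGGTTA, reverse …GTTAACC.
Reverse complement of the reverse primer's last 7 bases: GGTTAAC; its first k bases are the reverse complement of the reverse primer's last k bases, so a perfect k-base overlap needs the forward primer's last k bases to equal them.
Comparing (forward last k vs required): k=1: A vs G ✗; k=2: TA vs GG ✗; k=3: TTA vs GGT ✗; k=4: GTTA vs GGTT ✗; k=5: GGTTA vs GGTTA ✓; k=6: AGGTTA vs GGTTAA ✗; k=7: TAGGTTA vs GGTTAAC ✗.
Only k = 5 is perfect, so the longest perfect 3' overlap is 5.

Longest perfect overlap: 5 complementary base pairs; significant dimer risk (threshold 3).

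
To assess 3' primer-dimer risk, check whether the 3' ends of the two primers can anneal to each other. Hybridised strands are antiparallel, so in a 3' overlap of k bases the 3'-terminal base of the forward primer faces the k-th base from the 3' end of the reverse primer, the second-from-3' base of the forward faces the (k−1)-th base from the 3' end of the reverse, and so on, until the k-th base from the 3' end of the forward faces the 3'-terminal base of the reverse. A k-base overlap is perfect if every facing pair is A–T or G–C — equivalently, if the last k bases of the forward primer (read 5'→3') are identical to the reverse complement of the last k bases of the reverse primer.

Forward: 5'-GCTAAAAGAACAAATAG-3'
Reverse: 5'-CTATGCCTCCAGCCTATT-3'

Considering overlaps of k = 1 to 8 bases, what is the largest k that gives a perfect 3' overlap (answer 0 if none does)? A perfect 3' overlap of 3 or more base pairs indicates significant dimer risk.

Longest perfect overlap: 5 complementary base pairs; significant dimer risk (threshold 3).

Last 8 bases (5'→3') — forward …ACAAATAG, reverse …AGCCTATT.
Reverse complement of the reverse primer's last 8 bases: AATAGGCT; its first k bases are the reverse complement of the reverse primer's last k bases, so a perfect k-base overlap needs the forward primer's last k bases to equal them.
Comparing (forward last k vs required): k=1: G vs A ✗; k=2: AG vs AA ✗; k=3: TAG vs AAT ✗; k=4: ATAG vs AATA ✗; k=5: AATAG vs AATAG ✓; k=6: AAATAG vs AATAGG ✗; k=7: CAAATAG vs AATAGGC ✗; k=8: ACAAATAG vs AATAGGCT ✗.
Only k = 5 is perfect, so the longest perfect 3' overlap is 5.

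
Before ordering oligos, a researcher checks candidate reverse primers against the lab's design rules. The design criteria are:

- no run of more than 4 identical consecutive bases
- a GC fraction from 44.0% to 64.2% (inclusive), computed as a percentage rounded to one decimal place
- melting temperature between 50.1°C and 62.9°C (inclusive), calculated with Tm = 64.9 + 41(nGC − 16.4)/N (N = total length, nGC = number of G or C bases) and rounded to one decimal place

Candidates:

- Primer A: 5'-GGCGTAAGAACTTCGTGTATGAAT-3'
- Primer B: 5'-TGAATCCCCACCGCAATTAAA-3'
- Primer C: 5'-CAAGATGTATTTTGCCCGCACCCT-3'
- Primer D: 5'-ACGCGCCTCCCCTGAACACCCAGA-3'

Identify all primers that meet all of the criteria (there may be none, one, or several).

Primer A (24 nt, A=7 T=7 G=7 C=3): longest run = 2 ✓; GC 10/24 = 41.7%, outside 44.0–64.2% ✗; Tm = 64.9 + 41·(10 − 16.4)/24 = 54.0°C ✓ — fails.
Primer B (21 nt, A=8 T=4 G=2 C=7): longest run = 4 ✓; GC 9/21 = 42.9%, outside 44.0–64.2% ✗; Tm = 64.9 + 41·(9 − 16.4)/21 = 50.5°C ✓ — fails.
Primer C (24 nt, A=5 T=7 G=4 C=8): longest run = 4 ✓; GC 12/24 = 50.0% ✓; Tm = 64.9 + 41·(12 − 16.4)/24 = 57.4°C ✓ — passes.
Primer D (24 nt, A=6 T=2 G=4 C=12): longest run = 4 ✓; GC 16/24 = 66.7%, outside 44.0–64.2% ✗; Tm = 64.9 + 41·(16 − 16.4)/24 = 64.2°C, outside 50.1–62.9°C ✗ — fails.

Primer C only.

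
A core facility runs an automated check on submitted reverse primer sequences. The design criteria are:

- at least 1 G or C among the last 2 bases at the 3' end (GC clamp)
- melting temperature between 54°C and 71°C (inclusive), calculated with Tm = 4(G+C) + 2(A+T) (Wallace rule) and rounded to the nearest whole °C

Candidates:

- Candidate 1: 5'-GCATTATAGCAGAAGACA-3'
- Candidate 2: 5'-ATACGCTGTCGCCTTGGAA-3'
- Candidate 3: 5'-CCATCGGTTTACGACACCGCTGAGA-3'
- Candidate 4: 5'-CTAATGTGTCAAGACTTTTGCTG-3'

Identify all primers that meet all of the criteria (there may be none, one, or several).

Candidate 4 only.

Candidate 1 (18 nt, A=8 T=3 G=4 C=3): 3' end CA has 1 G/C ✓; Tm = 2·11 + 4·7 = 50°C, outside 54–71°C ✗ — fails.
Candidate 2 (19 nt, A=4 T=5 G=5 C=5): 3' end AA has 0 G/C, need ≥1 ✗; Tm = 2·9 + 4·10 = 58°C ✓ — fails.
Candidate 3 (25 nt, A=6 T=5 G=6 C=8): 3' end GA has 1 G/C ✓; Tm = 2·11 + 4·14 = 78°C, outside 54–71°C ✗ — fails.
Candidate 4 (23 nt, A=5 T=9 G=5 C=4): 3' end TG has 1 G/C ✓; Tm = 2·14 + 4·9 = 64°C ✓ — passes.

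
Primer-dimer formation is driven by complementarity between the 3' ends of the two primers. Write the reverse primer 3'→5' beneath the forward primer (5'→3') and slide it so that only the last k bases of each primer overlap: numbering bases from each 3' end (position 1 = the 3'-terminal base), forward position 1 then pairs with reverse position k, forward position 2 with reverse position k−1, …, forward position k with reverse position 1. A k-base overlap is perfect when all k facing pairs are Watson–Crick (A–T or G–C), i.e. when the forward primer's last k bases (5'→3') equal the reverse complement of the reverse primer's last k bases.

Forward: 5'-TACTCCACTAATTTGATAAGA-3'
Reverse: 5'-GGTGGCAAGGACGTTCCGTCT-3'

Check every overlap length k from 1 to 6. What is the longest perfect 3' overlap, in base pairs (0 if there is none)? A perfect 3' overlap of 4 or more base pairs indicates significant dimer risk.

Longest perfect overlap: 3 complementary base pairs; below the dimer-risk threshold (threshold 4).

Last 6 bases (5'→3') — forward …ATAAGA, reverse …CCGTCT.
Reverse complement of the reverse primer's last 6 bases: AGACGG; its first k bases are the reverse complement of the reverse primer's last k bases, so a perfect k-base overlap needs the forward primer's last k bases to equal them.
Comparing (forward last k vs required): k=1: A vs A ✓; k=2: GA vs AG ✗; k=3: AGA vs AGA ✓; k=4: AAGA vs AGAC ✗; k=5: TAAGA vs AGACG ✗; k=6: ATAAGA vs AGACGG ✗.
Perfect overlaps at k = 1, 3; the largest is 3.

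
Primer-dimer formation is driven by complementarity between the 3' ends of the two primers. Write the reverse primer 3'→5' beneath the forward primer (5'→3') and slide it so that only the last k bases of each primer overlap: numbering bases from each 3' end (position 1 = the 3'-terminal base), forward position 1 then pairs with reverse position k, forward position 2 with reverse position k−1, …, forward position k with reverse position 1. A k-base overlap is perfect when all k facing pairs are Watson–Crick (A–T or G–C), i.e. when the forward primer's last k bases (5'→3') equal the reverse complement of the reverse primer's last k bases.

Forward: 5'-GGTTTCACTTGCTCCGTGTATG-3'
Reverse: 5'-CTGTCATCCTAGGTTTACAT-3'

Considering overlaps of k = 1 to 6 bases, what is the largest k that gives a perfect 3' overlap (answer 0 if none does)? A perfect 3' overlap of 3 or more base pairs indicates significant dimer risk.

Longest perfect overlap: 3 complementary base pairs; significant dimer risk (threshold 3).

Last 6 bases (5'→3') — forward …TGTATG, reverse …TTACAT.
Reverse complement of the reverse primer's last 6 bases: ATGTAA; its first k bases are the reverse complement of the reverse primer's last k bases, so a perfect k-base overlap needs the forward primer's last k bases to equal them.
Comparing (forward last k vs required): k=1: G vs A ✗; k=2: TG vs AT ✗; k=3: ATG vs ATG ✓; k=4: TATG vs ATGT ✗; k=5: GTATG vs ATGTA ✗; k=6: TGTATG vs ATGTAA ✗.
Only k = 3 is perfect, so the longest perfect 3' overlap is 3.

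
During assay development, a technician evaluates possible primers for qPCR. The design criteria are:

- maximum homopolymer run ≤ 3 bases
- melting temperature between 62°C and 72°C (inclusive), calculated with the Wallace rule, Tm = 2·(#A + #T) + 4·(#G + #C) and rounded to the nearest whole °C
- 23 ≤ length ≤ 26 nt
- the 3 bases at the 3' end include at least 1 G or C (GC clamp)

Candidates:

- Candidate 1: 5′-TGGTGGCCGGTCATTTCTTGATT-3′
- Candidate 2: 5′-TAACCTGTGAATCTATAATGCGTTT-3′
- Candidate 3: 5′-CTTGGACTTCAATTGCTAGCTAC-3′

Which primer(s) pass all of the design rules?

Candidate 1 (23 nt, A=2 T=10 G=7 C=4): longest run = 3 ✓; Tm = 2·12 + 4·11 = 68°C ✓; length 23 ✓; 3' end ATT has 0 G/C, need ≥1 ✗ — fails.
Candidate 2 (25 nt, A=7 T=10 G=4 C=4): longest run = 3 ✓; Tm = 2·17 + 4·8 = 66°C ✓; length 25 ✓; 3' end TTT has 0 G/C, need ≥1 ✗ — fails.
Candidate 3 (23 nt, A=5 T=8 G=4 C=6): longest run = 2 ✓; Tm = 2·13 + 4·10 = 66°C ✓; length 23 ✓; 3' end TAC has 1 G/C ✓ — passes.

Candidate 3 only.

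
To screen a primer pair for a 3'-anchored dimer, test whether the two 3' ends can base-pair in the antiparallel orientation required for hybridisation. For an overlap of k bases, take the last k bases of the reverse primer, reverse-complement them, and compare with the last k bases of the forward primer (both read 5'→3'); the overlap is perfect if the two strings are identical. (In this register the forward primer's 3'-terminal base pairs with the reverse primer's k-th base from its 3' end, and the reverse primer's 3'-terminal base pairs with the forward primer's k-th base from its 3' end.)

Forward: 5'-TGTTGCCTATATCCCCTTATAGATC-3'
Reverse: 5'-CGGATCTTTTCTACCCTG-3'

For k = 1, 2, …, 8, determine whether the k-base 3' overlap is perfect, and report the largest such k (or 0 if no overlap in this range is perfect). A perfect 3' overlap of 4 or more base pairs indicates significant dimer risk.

Last 8 bases (5'→3') — forward …TATAGATC, reverse …CTACCCTG.
Reverse complement of the reverse primer's last 8 bases: CAGGGTAG; its first k bases are the reverse complement of the reverse primer's last k bases, so a perfect k-base overlap needs the forward primer's last k bases to equal them.
Comparing (forward last k vs required): k=1: C vs C ✓; k=2: TC vs CA ✗; k=3: ATC vs CAG ✗; k=4: GATC vs CAGG ✗; k=5: AGATC vs CAGGG ✗; k=6: TAGATC vs CAGGGT ✗; k=7: ATAGATC vs CAGGGTA ✗; k=8: TATAGATC vs CAGGGTAG ✗.
Only k = 1 is perfect, so the longest perfect 3' overlap is 1.

Longest perfect overlap: 1 complementary base pair; below the dimer-risk threshold (threshold 4).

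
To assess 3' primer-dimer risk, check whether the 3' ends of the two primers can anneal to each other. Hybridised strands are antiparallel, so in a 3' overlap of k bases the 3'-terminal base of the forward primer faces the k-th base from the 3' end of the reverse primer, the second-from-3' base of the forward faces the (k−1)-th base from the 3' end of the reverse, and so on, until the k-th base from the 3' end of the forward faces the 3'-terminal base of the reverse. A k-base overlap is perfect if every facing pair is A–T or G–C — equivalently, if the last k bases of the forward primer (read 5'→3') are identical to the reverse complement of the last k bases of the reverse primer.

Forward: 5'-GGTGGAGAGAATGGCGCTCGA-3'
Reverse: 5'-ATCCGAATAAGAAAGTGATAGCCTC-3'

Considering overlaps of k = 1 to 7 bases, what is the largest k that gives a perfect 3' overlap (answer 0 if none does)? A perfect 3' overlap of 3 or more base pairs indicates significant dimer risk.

Last 7 bases (5'→3') — forward …CGCTCGA, reverse …TAGCCTC.
Reverse complement of the reverse primer's last 7 bases: GAGGCTA; its first k bases are the reverse complement of the reverse primer's last k bases, so a perfect k-base overlap needs the forward primer's last k bases to equal them.
Comparing (forward last k vs required): k=1: A vs G ✗; k=2: GA vs GA ✓; k=3: CGA vs GAG ✗; k=4: TCGA vs GAGG ✗; k=5: CTCGA vs GAGGC ✗; k=6: GCTCGA vs GAGGCT ✗; k=7: CGCTCGA vs GAGGCTA ✗.
Only k = 2 is perfect, so the longest perfect 3' overlap is 2.

Longest perfect overlap: 2 complementary base pairs; below the dimer-risk threshold (threshold 3).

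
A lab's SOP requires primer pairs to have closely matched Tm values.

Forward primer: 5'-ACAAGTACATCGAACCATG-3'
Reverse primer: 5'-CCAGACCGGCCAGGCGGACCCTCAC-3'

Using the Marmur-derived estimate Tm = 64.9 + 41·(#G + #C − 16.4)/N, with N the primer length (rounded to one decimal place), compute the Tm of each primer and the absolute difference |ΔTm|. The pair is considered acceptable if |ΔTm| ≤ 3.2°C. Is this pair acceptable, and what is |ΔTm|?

Forward: G+C = 8, N = 19 → Tm = 64.9 + 41·(8 − 16.4)/19 = 46.8°C.
Reverse: G+C = 19, N = 25 → Tm = 64.9 + 41·(19 − 16.4)/25 = 69.2°C.
|ΔTm| = |46.8 − 69.2| = 22.4°C, > 3.2°C.

|ΔTm| = 22.4°C; the pair is not acceptable.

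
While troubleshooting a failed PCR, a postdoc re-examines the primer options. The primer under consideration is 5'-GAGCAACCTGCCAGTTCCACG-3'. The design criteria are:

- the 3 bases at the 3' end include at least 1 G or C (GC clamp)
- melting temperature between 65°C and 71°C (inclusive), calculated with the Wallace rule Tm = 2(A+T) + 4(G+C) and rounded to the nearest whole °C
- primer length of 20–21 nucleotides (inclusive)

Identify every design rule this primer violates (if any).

Base counts: A=5, T=3, G=5, C=8 (length 21).
GC clamp: 3' end ACG has 2 G/C ✓
Tm: Tm = 2·8 + 4·13 = 68°C ✓
length: length 21 ✓

Meets all criteria.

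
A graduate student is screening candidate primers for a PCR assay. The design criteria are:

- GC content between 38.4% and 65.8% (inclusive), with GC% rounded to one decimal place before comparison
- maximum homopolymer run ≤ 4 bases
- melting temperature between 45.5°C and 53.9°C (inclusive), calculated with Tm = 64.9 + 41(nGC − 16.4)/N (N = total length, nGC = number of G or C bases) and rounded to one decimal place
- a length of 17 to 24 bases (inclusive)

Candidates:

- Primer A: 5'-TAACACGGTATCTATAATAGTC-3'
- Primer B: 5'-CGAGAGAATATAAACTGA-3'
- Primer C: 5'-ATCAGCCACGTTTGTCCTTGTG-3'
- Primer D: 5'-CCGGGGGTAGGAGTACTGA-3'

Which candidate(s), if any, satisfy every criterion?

Primer A (22 nt, A=8 T=7 G=3 C=4): GC 7/22 = 31.8%, outside 38.4–65.8% ✗; longest run = 2 ✓; Tm = 64.9 + 41·(7 − 16.4)/22 = 47.4°C ✓; length 22 ✓ — fails.
Primer B (18 nt, A=9 T=3 G=4 C=2): GC 6/18 = 33.3%, outside 38.4–65.8% ✗; longest run = 3 ✓; Tm = 64.9 + 41·(6 − 16.4)/18 = 41.2°C, outside 45.5–53.9°C ✗; length 18 ✓ — fails.
Primer C (22 nt, A=3 T=8 G=5 C=6): GC 11/22 = 50.0% ✓; longest run = 3 ✓; Tm = 64.9 + 41·(11 − 16.4)/22 = 54.8°C, outside 45.5–53.9°C ✗; length 22 ✓ — fails.
Primer D (19 nt, A=4 T=3 G=9 C=3): GC 12/19 = 63.2% ✓; longest run = 5, exceeds 4 ✗; Tm = 64.9 + 41·(12 − 16.4)/19 = 55.4°C, outside 45.5–53.9°C ✗; length 19 ✓ — fails.

None of the candidates satisfy all criteria.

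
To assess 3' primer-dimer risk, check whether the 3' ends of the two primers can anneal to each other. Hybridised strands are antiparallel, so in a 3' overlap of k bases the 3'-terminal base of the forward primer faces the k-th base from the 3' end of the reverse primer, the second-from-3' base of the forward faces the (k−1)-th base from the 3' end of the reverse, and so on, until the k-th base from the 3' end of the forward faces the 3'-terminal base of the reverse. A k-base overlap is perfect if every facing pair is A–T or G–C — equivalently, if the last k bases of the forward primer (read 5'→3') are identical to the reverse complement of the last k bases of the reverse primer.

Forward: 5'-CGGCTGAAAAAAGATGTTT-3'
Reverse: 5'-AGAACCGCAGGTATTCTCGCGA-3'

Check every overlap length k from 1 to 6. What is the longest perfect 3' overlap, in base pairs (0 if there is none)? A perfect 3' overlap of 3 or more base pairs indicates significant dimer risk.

Last 6 bases (5'→3') — forward …ATGTTT, reverse …TCGCGA.
Reverse complement of the reverse primer's last 6 bases: TCGCGA; its first k bases are the reverse complement of the reverse primer's last k bases, so a perfect k-base overlap needs the forward primer's last k bases to equal them.
Comparing (forward last k vs required): k=1: T vs T ✓; k=2: TT vs TC ✗; k=3: TTT vs TCG ✗; k=4: GTTT vs TCGC ✗; k=5: TGTTT vs TCGCG ✗; k=6: ATGTTT vs TCGCGA ✗.
Only k = 1 is perfect, so the longest perfect 3' overlap is 1.

Longest perfect overlap: 1 complementary base pair; below the dimer-risk threshold (threshold 3).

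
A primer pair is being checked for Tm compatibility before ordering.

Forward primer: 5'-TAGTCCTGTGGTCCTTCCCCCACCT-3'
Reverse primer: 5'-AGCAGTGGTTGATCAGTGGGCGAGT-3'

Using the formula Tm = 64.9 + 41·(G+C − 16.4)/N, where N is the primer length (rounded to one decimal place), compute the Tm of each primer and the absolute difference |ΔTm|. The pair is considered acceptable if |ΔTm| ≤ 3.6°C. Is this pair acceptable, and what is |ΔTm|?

Forward: G+C = 15, N = 25 → Tm = 64.9 + 41·(15 − 16.4)/25 = 62.6°C.
Reverse: G+C = 14, N = 25 → Tm = 64.9 + 41·(14 − 16.4)/25 = 61.0°C.
|ΔTm| = |62.6 − 61.0| = 1.6°C, ≤ 3.6°C.

|ΔTm| = 1.6°C; the pair is acceptable.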